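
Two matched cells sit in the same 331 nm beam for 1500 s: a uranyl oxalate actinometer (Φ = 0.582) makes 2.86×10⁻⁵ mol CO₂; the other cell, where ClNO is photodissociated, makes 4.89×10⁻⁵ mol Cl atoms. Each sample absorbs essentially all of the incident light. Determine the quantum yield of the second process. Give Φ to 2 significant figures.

Photons absorbed by the actinometer: 2.86×10⁻⁵ / 0.582 = 4.914×10⁻⁵ mol.
Φ(unknown) = 4.89×10⁻⁵ / 4.914×10⁻⁵ = 1.0.

Φ = 1.0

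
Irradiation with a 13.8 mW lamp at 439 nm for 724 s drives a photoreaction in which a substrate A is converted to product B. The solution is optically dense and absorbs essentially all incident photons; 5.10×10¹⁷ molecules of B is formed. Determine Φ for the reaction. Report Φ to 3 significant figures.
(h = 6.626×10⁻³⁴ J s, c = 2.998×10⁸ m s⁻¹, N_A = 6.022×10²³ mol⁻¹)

Φ = 0.0231

Product: 5.10×10¹⁷ / 6.022×10²³ = 8.469×10⁻⁷ mol.
Photon energy at 439 nm: hc/λ = (6.626×10⁻³⁴)(2.998×10⁸)/(439×10⁻⁹) = 4.525×10⁻¹⁹ J.
Energy delivered: (13.8 mW)(724 s) = 9.991 J.
Photons incident: 9.991 / 4.525×10⁻¹⁹ = 2.208×10¹⁹, i.e. 2.208×10¹⁹/6.022×10²³ = 3.667×10⁻⁵ mol.
Φ = 8.469×10⁻⁷ mol / 3.667×10⁻⁵ mol photons = 0.0231.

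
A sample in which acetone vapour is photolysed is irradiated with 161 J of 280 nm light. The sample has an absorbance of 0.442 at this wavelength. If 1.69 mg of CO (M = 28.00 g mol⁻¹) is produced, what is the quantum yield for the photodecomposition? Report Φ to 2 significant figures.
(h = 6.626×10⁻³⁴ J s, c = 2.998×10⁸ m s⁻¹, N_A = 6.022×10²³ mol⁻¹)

Product: 1.69 mg / 28.00 g mol⁻¹ = 6.036×10⁻⁵ mol.
Photon energy at 280 nm: hc/λ = (6.626×10⁻³⁴)(2.998×10⁸)/(280×10⁻⁹) = 7.095×10⁻¹⁹ J.
Photons incident: 161 / 7.095×10⁻¹⁹ = 2.269×10²⁰, i.e. 2.269×10²⁰/6.022×10²³ = 3.768×10⁻⁴ mol.
Fraction absorbed: 1 − 10^(−0.442) = 0.6386.
Photons absorbed: 0.6386 × 3.768×10⁻⁴ = 2.406×10⁻⁴ mol.
Φ = 6.036×10⁻⁵ mol / 2.406×10⁻⁴ mol photons = 0.25.

Φ = 0.25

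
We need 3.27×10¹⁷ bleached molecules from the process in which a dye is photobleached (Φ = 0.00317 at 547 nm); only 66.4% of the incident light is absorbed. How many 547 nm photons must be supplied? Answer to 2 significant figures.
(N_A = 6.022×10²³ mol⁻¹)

Product: 3.27×10¹⁷ / 6.022×10²³ = 5.430×10⁻⁷ mol.
Photons that must be absorbed: 5.430×10⁻⁷ / 0.00317 = 1.713×10⁻⁴ mol.
Incident photons needed: 1.713×10⁻⁴ / 0.664 = 2.580×10⁻⁴ mol.
Photon count: 2.580×10⁻⁴ × 6.022×10²³ = 1.6×10²⁰.

1.6×10²⁰ photons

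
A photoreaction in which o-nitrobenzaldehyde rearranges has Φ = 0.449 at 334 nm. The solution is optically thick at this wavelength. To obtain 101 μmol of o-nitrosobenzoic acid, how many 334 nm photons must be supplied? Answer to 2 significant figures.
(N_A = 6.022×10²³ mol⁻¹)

Product: 101 μmol = 1.01×10⁻⁴ mol.
Photons that must be absorbed: 1.01×10⁻⁴ / 0.449 = 2.249×10⁻⁴ mol.
Photon count: 2.249×10⁻⁴ × 6.022×10²³ = 1.4×10²⁰.

1.4×10²⁰ photons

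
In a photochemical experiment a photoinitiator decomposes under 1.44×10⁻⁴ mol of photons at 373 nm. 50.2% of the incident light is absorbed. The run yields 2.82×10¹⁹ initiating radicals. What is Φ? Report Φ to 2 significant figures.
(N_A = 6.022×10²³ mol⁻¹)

Product: 2.82×10¹⁹ / 6.022×10²³ = 4.683×10⁻⁵ mol.
Photons absorbed: 0.502 × 1.44×10⁻⁴ = 7.229×10⁻⁵ mol.
Φ = 4.683×10⁻⁵ mol / 7.229×10⁻⁵ mol photons = 0.65.

Φ = 0.65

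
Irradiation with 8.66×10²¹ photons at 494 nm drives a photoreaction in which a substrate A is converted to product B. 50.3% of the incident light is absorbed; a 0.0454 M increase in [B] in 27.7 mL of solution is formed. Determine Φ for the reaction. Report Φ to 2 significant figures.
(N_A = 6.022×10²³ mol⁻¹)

Φ = 0.17

Product: (0.0454 M)(0.0277 L) = 0.001258 mol.
Moles of photons: 8.66×10²¹ / 6.022×10²³ = 0.01438 mol.
Photons absorbed: 0.503 × 0.01438 = 0.007233 mol.
Φ = 0.001258 mol / 0.007233 mol photons = 0.17.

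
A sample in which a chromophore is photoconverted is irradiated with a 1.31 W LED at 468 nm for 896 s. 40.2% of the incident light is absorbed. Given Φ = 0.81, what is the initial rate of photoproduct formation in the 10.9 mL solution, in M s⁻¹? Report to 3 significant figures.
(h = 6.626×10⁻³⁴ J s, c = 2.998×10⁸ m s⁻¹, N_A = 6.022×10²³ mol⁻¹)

1.53×10⁻⁴ M s⁻¹

Photon energy at 468 nm: hc/λ = (6.626×10⁻³⁴)(2.998×10⁸)/(468×10⁻⁹) = 4.245×10⁻¹⁹ J.
Energy delivered: (1.31 W)(896 s) = 1174 J.
Photons incident: 1174 / 4.245×10⁻¹⁹ = 2.766×10²¹, i.e. 2.766×10²¹/6.022×10²³ = 0.004593 mol.
Photons absorbed: 0.402 × 0.004593 = 0.001846 mol.
Product formed: 0.81 × 0.001846 = 0.001495 mol.
Rate: 0.001495 mol / (896 s × 0.0109 L) = 1.53×10⁻⁴ M s⁻¹.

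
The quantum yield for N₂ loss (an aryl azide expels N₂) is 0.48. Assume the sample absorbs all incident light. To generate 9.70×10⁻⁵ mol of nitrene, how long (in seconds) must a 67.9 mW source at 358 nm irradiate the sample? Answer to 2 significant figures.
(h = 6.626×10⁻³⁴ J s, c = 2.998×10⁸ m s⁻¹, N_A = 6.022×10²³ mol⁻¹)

Photons that must be absorbed: 9.70×10⁻⁵ / 0.48 = 2.021×10⁻⁴ mol.
Photon energy: hc/λ = 5.549×10⁻¹⁹ J; per mole, 3.342×10⁵ J mol⁻¹.
Energy required: 2.021×10⁻⁴ × 3.342×10⁵ = 67.54 J.
Time: 67.54 J / 0.0679 W = 990 s.

t ≈ 990 s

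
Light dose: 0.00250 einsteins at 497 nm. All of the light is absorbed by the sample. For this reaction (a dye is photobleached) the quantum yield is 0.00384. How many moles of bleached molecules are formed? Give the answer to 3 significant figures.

9.60e-6 mol

Product: Φ × n_abs = 0.00384 × 0.00250 = 9.600e-6 mol.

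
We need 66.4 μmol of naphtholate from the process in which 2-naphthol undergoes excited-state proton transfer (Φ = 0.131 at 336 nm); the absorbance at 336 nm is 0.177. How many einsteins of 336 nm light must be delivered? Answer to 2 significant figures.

Product: 66.4 μmol = 6.64×10⁻⁵ mol.
Photons that must be absorbed: 6.64×10⁻⁵ / 0.131 = 5.069×10⁻⁴ mol.
Fraction absorbed: 1 − 10^(−0.177) = 0.3347.
Incident photons needed: 5.069×10⁻⁴ / 0.3347 = 0.001514 mol.

0.0015 einstein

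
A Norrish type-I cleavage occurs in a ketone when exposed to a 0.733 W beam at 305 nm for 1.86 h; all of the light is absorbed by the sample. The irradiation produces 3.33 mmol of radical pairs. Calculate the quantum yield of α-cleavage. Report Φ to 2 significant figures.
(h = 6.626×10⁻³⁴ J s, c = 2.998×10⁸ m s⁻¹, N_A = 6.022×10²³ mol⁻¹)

Φ = 0.27

Product: 3.33 mmol = 0.00333 mol.
Photon energy at 305 nm: hc/λ = (6.626×10⁻³⁴)(2.998×10⁸)/(305×10⁻⁹) = 6.513×10⁻¹⁹ J.
Energy delivered: (0.733 W)(6696 s) = 4908 J.
Photons incident: 4908 / 6.513×10⁻¹⁹ = 7.536×10²¹, i.e. 7.536×10²¹/6.022×10²³ = 0.01251 mol.
Φ = 0.00333 mol / 0.01251 mol photons = 0.27.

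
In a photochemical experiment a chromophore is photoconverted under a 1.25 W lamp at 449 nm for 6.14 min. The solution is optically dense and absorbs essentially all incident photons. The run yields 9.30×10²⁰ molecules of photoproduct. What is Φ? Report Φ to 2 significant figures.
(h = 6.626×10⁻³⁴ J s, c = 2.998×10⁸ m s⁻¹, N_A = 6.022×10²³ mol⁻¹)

Φ = 0.89

Product: 9.30×10²⁰ / 6.022×10²³ = 0.001544 mol.
Photon energy at 449 nm: hc/λ = (6.626×10⁻³⁴)(2.998×10⁸)/(449×10⁻⁹) = 4.424×10⁻¹⁹ J.
Energy delivered: (1.25 W)(368.4 s) = 460.5 J.
Photons incident: 460.5 / 4.424×10⁻¹⁹ = 1.041×10²¹, i.e. 1.041×10²¹/6.022×10²³ = 0.001729 mol.
Φ = 0.001544 mol / 0.001729 mol photons = 0.89.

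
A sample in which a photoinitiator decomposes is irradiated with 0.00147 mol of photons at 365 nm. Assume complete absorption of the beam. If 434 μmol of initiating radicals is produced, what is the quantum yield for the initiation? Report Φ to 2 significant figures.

Product: 434 μmol = 4.34×10⁻⁴ mol.
Φ = 4.34×10⁻⁴ mol / 0.00147 mol photons = 0.30.

Φ = 0.30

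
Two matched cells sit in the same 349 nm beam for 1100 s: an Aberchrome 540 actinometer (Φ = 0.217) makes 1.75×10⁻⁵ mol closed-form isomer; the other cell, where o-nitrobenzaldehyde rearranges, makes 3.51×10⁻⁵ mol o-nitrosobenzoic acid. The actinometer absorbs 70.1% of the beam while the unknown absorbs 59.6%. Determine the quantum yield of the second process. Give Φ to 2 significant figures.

Photons absorbed by the actinometer: 1.75×10⁻⁵ / 0.217 = 8.065×10⁻⁵ mol.
Incident flux: 8.065×10⁻⁵ / 0.701 = 1.150×10⁻⁴ einstein.
Absorbed by unknown: 0.596 × 1.150×10⁻⁴ = 6.854×10⁻⁵ mol.
Φ(unknown) = 3.51×10⁻⁵ / 6.854×10⁻⁵ = 0.51.

Φ = 0.51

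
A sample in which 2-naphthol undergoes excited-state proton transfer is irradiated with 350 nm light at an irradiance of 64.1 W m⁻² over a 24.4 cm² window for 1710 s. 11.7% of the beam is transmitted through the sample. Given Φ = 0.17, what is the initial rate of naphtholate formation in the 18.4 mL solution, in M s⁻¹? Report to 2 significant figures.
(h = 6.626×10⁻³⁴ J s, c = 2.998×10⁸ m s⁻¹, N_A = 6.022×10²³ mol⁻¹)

Photon energy at 350 nm: hc/λ = (6.626×10⁻³⁴)(2.998×10⁸)/(350×10⁻⁹) = 5.676×10⁻¹⁹ J.
Energy delivered: (64.1 W m⁻²)(24.4×10⁻⁴ m²)(1710 s) = 267.5 J.
Photons incident: 267.5 / 5.676×10⁻¹⁹ = 4.713×10²⁰, i.e. 4.713×10²⁰/6.022×10²³ = 7.826×10⁻⁴ mol.
Fraction absorbed: 1 − 11.7/100 = 0.8830.
Photons absorbed: 0.8830 × 7.826×10⁻⁴ = 6.910×10⁻⁴ mol.
Product formed: 0.17 × 6.910×10⁻⁴ = 1.175×10⁻⁴ mol.
Rate: 1.175×10⁻⁴ mol / (1710 s × 0.0184 L) = 3.7×10⁻⁶ M s⁻¹.

3.7×10⁻⁶ M s⁻¹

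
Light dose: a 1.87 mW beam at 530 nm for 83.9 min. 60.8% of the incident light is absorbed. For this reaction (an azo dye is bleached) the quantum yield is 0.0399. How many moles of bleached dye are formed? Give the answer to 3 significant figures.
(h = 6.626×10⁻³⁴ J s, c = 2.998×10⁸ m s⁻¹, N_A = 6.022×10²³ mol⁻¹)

Photon energy at 530 nm: hc/λ = (6.626×10⁻³⁴)(2.998×10⁸)/(530×10⁻⁹) = 3.748×10⁻¹⁹ J.
Energy delivered: (1.87 mW)(5034 s) = 9.414 J.
Photons incident: 9.414 / 3.748×10⁻¹⁹ = 2.512×10¹⁹, i.e. 2.512×10¹⁹/6.022×10²³ = 4.171×10⁻⁵ mol.
Photons absorbed: 0.608 × 4.171×10⁻⁵ = 2.536×10⁻⁵ mol.
Product: Φ × n_abs = 0.0399 × 2.536×10⁻⁵ = 1.012×10⁻⁶ mol.

1.01×10⁻⁶ mol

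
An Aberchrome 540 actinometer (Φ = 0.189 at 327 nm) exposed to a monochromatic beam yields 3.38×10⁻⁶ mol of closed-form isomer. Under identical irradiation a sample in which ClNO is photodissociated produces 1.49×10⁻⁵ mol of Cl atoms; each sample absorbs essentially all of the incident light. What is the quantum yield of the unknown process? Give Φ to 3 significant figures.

Photons absorbed by the actinometer: 3.38×10⁻⁶ / 0.189 = 1.788×10⁻⁵ mol.
Φ(unknown) = 1.49×10⁻⁵ / 1.788×10⁻⁵ = 0.833.

Φ = 0.833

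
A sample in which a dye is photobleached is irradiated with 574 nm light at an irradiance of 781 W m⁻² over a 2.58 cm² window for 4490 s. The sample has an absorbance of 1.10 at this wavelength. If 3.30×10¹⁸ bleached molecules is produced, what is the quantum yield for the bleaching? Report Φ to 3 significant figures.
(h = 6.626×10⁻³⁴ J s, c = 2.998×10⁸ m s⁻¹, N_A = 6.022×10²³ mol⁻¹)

Product: 3.30×10¹⁸ / 6.022×10²³ = 5.480×10⁻⁶ mol.
Photon energy at 574 nm: hc/λ = (6.626×10⁻³⁴)(2.998×10⁸)/(574×10⁻⁹) = 3.461×10⁻¹⁹ J.
Energy delivered: (781 W m⁻²)(2.58×10⁻⁴ m²)(4490 s) = 904.7 J.
Photons incident: 904.7 / 3.461×10⁻¹⁹ = 2.614×10²¹, i.e. 2.614×10²¹/6.022×10²³ = 0.004341 mol.
Fraction absorbed: 1 − 10^(−1.10) = 0.9206.
Photons absorbed: 0.9206 × 0.004341 = 0.003996 mol.
Φ = 5.480×10⁻⁶ mol / 0.003996 mol photons = 0.00137.

Φ = 0.00137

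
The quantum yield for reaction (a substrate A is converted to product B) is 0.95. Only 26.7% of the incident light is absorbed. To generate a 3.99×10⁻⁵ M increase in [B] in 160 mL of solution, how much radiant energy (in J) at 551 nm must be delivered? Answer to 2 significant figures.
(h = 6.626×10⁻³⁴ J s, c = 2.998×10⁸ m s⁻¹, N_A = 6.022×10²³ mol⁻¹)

5.5 J

Product: (3.99×10⁻⁵ M)(0.16 L) = 6.384×10⁻⁶ mol.
Photons that must be absorbed: 6.384×10⁻⁶ / 0.95 = 6.720×10⁻⁶ mol.
Incident photons needed: 6.720×10⁻⁶ / 0.267 = 2.517×10⁻⁵ mol.
Photon energy: hc/λ = 3.605×10⁻¹⁹ J; per mole, 2.171×10⁵ J mol⁻¹.
Energy required: 2.517×10⁻⁵ × 2.171×10⁵ = 5.5 J.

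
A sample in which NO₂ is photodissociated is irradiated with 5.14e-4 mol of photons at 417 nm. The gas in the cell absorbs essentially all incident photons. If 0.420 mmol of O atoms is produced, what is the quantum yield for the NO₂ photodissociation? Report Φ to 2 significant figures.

Product: 0.420 mmol = 4.20e-4 mol.
Φ = 4.20e-4 mol / 5.14e-4 mol photons = 0.82.

Φ = 0.82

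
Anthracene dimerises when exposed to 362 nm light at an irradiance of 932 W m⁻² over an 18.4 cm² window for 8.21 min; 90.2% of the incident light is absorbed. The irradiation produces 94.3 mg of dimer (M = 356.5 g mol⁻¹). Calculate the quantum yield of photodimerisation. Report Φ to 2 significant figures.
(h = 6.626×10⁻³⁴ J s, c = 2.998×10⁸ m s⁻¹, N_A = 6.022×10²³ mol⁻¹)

Product: 94.3 mg / 356.5 g mol⁻¹ = 2.645×10⁻⁴ mol.
Photon energy at 362 nm: hc/λ = (6.626×10⁻³⁴)(2.998×10⁸)/(362×10⁻⁹) = 5.487×10⁻¹⁹ J.
Energy delivered: (932 W m⁻²)(18.4×10⁻⁴ m²)(492.6 s) = 844.7 J.
Photons incident: 844.7 / 5.487×10⁻¹⁹ = 1.539×10²¹, i.e. 1.539×10²¹/6.022×10²³ = 0.002556 mol.
Photons absorbed: 0.902 × 0.002556 = 0.002306 mol.
Φ = 2.645×10⁻⁴ mol / 0.002306 mol photons = 0.11.

Φ = 0.11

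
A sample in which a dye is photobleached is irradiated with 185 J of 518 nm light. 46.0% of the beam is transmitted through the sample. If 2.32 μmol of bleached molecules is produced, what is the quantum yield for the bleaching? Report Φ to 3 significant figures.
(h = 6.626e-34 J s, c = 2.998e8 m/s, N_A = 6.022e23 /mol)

Product: 2.32 μmol = 2.32e-6 mol.
Photon energy at 518 nm: hc/λ = (6.626e-34)(2.998e8)/(518e-9) = 3.835e-19 J.
Photons incident: 185 / 3.835e-19 = 4.824e20, i.e. 4.824e20/6.022e23 = 8.011e-4 mol.
Fraction absorbed: 1 − 46.0/100 = 0.5400.
Photons absorbed: 0.5400 × 8.011e-4 = 4.326e-4 mol.
Φ = 2.32e-6 mol / 4.326e-4 mol photons = 0.00536.

Φ = 0.00536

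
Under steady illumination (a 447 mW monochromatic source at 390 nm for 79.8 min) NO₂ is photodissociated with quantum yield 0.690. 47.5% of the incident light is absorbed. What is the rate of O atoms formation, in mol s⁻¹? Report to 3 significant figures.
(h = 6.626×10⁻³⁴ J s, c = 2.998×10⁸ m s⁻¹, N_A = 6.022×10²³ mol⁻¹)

Photon energy at 390 nm: hc/λ = (6.626×10⁻³⁴)(2.998×10⁸)/(390×10⁻⁹) = 5.094×10⁻¹⁹ J.
Energy delivered: (447 mW)(4788 s) = 2140 J.
Photons incident: 2140 / 5.094×10⁻¹⁹ = 4.201×10²¹, i.e. 4.201×10²¹/6.022×10²³ = 0.006976 mol.
Photons absorbed: 0.475 × 0.006976 = 0.003314 mol.
Product formed: 0.690 × 0.003314 = 0.002287 mol.
Rate: 0.002287 / 4788 s = 4.78×10⁻⁷ mol s⁻¹.

4.78×10⁻⁷ mol s⁻¹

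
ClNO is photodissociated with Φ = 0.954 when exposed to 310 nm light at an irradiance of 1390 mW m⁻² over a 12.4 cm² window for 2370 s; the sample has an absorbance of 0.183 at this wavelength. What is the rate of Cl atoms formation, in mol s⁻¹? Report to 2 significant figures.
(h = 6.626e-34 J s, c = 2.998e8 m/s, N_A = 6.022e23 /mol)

Photon energy at 310 nm: hc/λ = (6.626e-34)(2.998e8)/(310e-9) = 6.408e-19 J.
Energy delivered: (1390 mW m⁻²)(12.4e-4 m²)(2370 s) = 4.085 J.
Photons incident: 4.085 / 6.408e-19 = 6.375e18, i.e. 6.375e18/6.022e23 = 1.059e-5 mol.
Fraction absorbed: 1 − 10^(−0.183) = 0.3439.
Photons absorbed: 0.3439 × 1.059e-5 = 3.642e-6 mol.
Product formed: 0.954 × 3.642e-6 = 3.474e-6 mol.
Rate: 3.474e-6 / 2370 s = 1.5e-9 mol s⁻¹.

1.5e-9 mol s⁻¹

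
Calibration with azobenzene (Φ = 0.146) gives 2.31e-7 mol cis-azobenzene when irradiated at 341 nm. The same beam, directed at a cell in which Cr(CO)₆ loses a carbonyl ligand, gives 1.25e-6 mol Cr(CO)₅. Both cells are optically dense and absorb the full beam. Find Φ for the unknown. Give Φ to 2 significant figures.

Φ = 0.79

Photons absorbed by the actinometer: 2.31e-7 / 0.146 = 1.582e-6 mol.
Φ(unknown) = 1.25e-6 / 1.582e-6 = 0.79.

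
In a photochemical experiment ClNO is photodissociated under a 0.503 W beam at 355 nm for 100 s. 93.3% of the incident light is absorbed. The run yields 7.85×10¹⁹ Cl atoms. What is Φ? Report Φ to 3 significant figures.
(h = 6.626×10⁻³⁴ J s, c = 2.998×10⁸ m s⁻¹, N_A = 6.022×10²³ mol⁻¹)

Product: 7.85×10¹⁹ / 6.022×10²³ = 1.304×10⁻⁴ mol.
Photon energy at 355 nm: hc/λ = (6.626×10⁻³⁴)(2.998×10⁸)/(355×10⁻⁹) = 5.596×10⁻¹⁹ J.
Energy delivered: (0.503 W)(100 s) = 50.30 J.
Photons incident: 50.30 / 5.596×10⁻¹⁹ = 8.989×10¹⁹, i.e. 8.989×10¹⁹/6.022×10²³ = 1.493×10⁻⁴ mol.
Photons absorbed: 0.933 × 1.493×10⁻⁴ = 1.393×10⁻⁴ mol.
Φ = 1.304×10⁻⁴ mol / 1.393×10⁻⁴ mol photons = 0.936.

Φ = 0.936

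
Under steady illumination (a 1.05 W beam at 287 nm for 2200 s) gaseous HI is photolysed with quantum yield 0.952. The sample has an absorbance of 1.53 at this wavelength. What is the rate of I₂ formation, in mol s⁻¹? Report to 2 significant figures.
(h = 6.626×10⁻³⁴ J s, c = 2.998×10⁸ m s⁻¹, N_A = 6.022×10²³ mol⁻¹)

2.3×10⁻⁶ mol s⁻¹

Photon energy at 287 nm: hc/λ = (6.626×10⁻³⁴)(2.998×10⁸)/(287×10⁻⁹) = 6.922×10⁻¹⁹ J.
Energy delivered: (1.05 W)(2200 s) = 2310 J.
Photons incident: 2310 / 6.922×10⁻¹⁹ = 3.337×10²¹, i.e. 3.337×10²¹/6.022×10²³ = 0.005541 mol.
Fraction absorbed: 1 − 10^(−1.53) = 0.9705.
Photons absorbed: 0.9705 × 0.005541 = 0.005378 mol.
Product formed: 0.952 × 0.005378 = 0.005120 mol.
Rate: 0.005120 / 2200 s = 2.3×10⁻⁶ mol s⁻¹.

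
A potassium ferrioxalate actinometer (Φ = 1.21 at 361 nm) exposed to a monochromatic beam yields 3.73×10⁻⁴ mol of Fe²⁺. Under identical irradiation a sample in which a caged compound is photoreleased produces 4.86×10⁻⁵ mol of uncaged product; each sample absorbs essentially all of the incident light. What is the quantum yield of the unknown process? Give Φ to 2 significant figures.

Photons absorbed by the actinometer: 3.73×10⁻⁴ / 1.21 = 3.083×10⁻⁴ mol.
Φ(unknown) = 4.86×10⁻⁵ / 3.083×10⁻⁴ = 0.16.

Φ = 0.16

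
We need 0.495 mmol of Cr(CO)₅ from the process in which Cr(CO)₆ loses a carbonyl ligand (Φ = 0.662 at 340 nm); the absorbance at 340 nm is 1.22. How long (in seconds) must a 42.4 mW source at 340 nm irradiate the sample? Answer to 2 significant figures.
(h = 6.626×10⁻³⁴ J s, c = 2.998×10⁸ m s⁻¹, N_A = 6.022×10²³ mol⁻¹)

Product: 0.495 mmol = 4.95×10⁻⁴ mol.
Photons that must be absorbed: 4.95×10⁻⁴ / 0.662 = 7.477×10⁻⁴ mol.
Fraction absorbed: 1 − 10^(−1.22) = 0.9397.
Incident photons needed: 7.477×10⁻⁴ / 0.9397 = 7.957×10⁻⁴ mol.
Photon energy: hc/λ = 5.843×10⁻¹⁹ J; per mole, 3.519×10⁵ J mol⁻¹.
Energy required: 7.957×10⁻⁴ × 3.519×10⁵ = 280.0 J.
Time: 280.0 J / 0.0424 W = 6600 s.

t ≈ 6600 s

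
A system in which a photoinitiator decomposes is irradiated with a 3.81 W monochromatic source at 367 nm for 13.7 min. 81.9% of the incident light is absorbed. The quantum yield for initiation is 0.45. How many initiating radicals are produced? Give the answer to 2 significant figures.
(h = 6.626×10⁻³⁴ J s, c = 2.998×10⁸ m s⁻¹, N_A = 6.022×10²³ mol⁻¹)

2.1×10²¹ initiating radicals

Photon energy at 367 nm: hc/λ = (6.626×10⁻³⁴)(2.998×10⁸)/(367×10⁻⁹) = 5.413×10⁻¹⁹ J.
Energy delivered: (3.81 W)(822 s) = 3132 J.
Photons incident: 3132 / 5.413×10⁻¹⁹ = 5.786×10²¹, i.e. 5.786×10²¹/6.022×10²³ = 0.009608 mol.
Photons absorbed: 0.819 × 0.009608 = 0.007869 mol.
Product: Φ × n_abs = 0.45 × 0.007869 = 0.003541 mol.
As a count: 0.003541 × 6.022×10²³ = 2.1×10²¹.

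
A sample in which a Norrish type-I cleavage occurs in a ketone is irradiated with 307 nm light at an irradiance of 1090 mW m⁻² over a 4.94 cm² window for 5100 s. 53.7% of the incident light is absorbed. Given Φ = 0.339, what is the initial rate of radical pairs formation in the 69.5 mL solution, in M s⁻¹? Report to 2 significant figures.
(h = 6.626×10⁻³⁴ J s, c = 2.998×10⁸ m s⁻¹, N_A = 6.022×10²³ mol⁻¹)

Photon energy at 307 nm: hc/λ = (6.626×10⁻³⁴)(2.998×10⁸)/(307×10⁻⁹) = 6.471×10⁻¹⁹ J.
Energy delivered: (1090 mW m⁻²)(4.94×10⁻⁴ m²)(5100 s) = 2.746 J.
Photons incident: 2.746 / 6.471×10⁻¹⁹ = 4.244×10¹⁸, i.e. 4.244×10¹⁸/6.022×10²³ = 7.047×10⁻⁶ mol.
Photons absorbed: 0.537 × 7.047×10⁻⁶ = 3.784×10⁻⁶ mol.
Product formed: 0.339 × 3.784×10⁻⁶ = 1.283×10⁻⁶ mol.
Rate: 1.283×10⁻⁶ mol / (5100 s × 0.0695 L) = 3.6×10⁻⁹ M s⁻¹.

3.6×10⁻⁹ M s⁻¹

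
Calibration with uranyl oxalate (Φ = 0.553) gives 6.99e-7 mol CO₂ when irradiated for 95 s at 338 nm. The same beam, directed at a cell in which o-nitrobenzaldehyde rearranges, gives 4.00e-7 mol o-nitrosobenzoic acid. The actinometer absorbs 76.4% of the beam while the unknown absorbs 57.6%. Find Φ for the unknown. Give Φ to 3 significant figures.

Φ = 0.420

Photons absorbed by the actinometer: 6.99e-7 / 0.553 = 1.264e-6 mol.
Incident flux: 1.264e-6 / 0.764 = 1.654e-6 einstein.
Absorbed by unknown: 0.576 × 1.654e-6 = 9.527e-7 mol.
Φ(unknown) = 4.00e-7 / 9.527e-7 = 0.420.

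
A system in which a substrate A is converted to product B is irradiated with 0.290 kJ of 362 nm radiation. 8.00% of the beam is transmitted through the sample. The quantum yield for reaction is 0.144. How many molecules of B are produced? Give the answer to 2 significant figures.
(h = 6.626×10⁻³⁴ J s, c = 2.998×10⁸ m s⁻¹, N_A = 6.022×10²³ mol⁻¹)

7.0×10¹⁹ molecules

Photon energy at 362 nm: hc/λ = (6.626×10⁻³⁴)(2.998×10⁸)/(362×10⁻⁹) = 5.487×10⁻¹⁹ J.
Incident energy: 0.290 kJ = 290 J.
Photons incident: 290 / 5.487×10⁻¹⁹ = 5.285×10²⁰, i.e. 5.285×10²⁰/6.022×10²³ = 8.776×10⁻⁴ mol.
Fraction absorbed: 1 − 8.00/100 = 0.9200.
Photons absorbed: 0.9200 × 8.776×10⁻⁴ = 8.074×10⁻⁴ mol.
Product: Φ × n_abs = 0.144 × 8.074×10⁻⁴ = 1.163×10⁻⁴ mol.
As a count: 1.163×10⁻⁴ × 6.022×10²³ = 7.0×10¹⁹.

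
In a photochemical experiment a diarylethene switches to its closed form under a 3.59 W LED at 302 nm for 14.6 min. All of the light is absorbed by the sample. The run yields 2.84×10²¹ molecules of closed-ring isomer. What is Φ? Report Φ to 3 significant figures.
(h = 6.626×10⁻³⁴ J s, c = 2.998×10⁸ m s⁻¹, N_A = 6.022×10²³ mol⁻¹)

Φ = 0.594

Product: 2.84×10²¹ / 6.022×10²³ = 0.004716 mol.
Photon energy at 302 nm: hc/λ = (6.626×10⁻³⁴)(2.998×10⁸)/(302×10⁻⁹) = 6.578×10⁻¹⁹ J.
Energy delivered: (3.59 W)(876 s) = 3145 J.
Photons incident: 3145 / 6.578×10⁻¹⁹ = 4.781×10²¹, i.e. 4.781×10²¹/6.022×10²³ = 0.007939 mol.
Φ = 0.004716 mol / 0.007939 mol photons = 0.594.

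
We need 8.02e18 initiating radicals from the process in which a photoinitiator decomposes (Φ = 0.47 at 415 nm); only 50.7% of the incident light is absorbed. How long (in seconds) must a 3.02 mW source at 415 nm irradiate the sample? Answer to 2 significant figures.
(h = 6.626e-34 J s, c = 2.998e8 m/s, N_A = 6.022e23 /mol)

t ≈ 5300 s

Product: 8.02e18 / 6.022e23 = 1.332e-5 mol.
Photons that must be absorbed: 1.332e-5 / 0.47 = 2.834e-5 mol.
Incident photons needed: 2.834e-5 / 0.507 = 5.590e-5 mol.
Photon energy: hc/λ = 4.787e-19 J; per mole, 2.883e5 J mol⁻¹.
Energy required: 5.590e-5 × 2.883e5 = 16.12 J.
Time: 16.12 J / 0.00302 W = 5300 s.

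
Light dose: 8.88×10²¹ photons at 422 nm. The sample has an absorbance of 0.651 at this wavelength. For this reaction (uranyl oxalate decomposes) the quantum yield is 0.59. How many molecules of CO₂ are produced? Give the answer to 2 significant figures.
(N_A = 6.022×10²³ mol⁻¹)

Moles of photons: 8.88×10²¹ / 6.022×10²³ = 0.01475 mol.
Fraction absorbed: 1 − 10^(−0.651) = 0.7766.
Photons absorbed: 0.7766 × 0.01475 = 0.01145 mol.
Product: Φ × n_abs = 0.59 × 0.01145 = 0.006755 mol.
As a count: 0.006755 × 6.022×10²³ = 4.1×10²¹.

4.1×10²¹ molecules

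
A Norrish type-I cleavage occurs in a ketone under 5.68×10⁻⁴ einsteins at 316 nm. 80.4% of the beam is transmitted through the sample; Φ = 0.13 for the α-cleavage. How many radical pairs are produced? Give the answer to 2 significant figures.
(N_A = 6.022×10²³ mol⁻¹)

8.7×10¹⁸ radical pairs

Fraction absorbed: 1 − 80.4/100 = 0.1960.
Photons absorbed: 0.1960 × 5.68×10⁻⁴ = 1.113×10⁻⁴ mol.
Product: Φ × n_abs = 0.13 × 1.113×10⁻⁴ = 1.447×10⁻⁵ mol.
As a count: 1.447×10⁻⁵ × 6.022×10²³ = 8.7×10¹⁸.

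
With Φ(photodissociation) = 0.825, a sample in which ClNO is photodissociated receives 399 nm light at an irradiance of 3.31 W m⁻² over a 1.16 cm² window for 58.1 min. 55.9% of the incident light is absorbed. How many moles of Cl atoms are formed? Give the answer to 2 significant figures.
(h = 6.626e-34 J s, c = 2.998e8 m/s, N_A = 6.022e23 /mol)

2.1e-6 mol

Photon energy at 399 nm: hc/λ = (6.626e-34)(2.998e8)/(399e-9) = 4.979e-19 J.
Energy delivered: (3.31 W m⁻²)(1.16e-4 m²)(3486 s) = 1.338 J.
Photons incident: 1.338 / 4.979e-19 = 2.687e18, i.e. 2.687e18/6.022e23 = 4.462e-6 mol.
Photons absorbed: 0.559 × 4.462e-6 = 2.494e-6 mol.
Product: Φ × n_abs = 0.825 × 2.494e-6 = 2.058e-6 mol.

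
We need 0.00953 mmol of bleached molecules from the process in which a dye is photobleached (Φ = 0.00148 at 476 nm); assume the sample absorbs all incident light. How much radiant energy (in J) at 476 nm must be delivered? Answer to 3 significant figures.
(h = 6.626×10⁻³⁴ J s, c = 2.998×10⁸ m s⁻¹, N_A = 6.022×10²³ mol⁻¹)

Product: 0.00953 mmol = 9.53×10⁻⁶ mol.
Photons that must be absorbed: 9.53×10⁻⁶ / 0.00148 = 0.006439 mol.
Photon energy: hc/λ = 4.173×10⁻¹⁹ J; per mole, 2.513×10⁵ J mol⁻¹.
Energy required: 0.006439 × 2.513×10⁵ = 1620 J.

1620 J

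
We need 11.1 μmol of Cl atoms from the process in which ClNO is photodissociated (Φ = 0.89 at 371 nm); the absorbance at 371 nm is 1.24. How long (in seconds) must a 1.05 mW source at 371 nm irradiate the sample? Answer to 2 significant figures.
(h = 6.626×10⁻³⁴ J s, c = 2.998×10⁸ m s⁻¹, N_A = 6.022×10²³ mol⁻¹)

t ≈ 4100 s

Product: 11.1 μmol = 1.11×10⁻⁵ mol.
Photons that must be absorbed: 1.11×10⁻⁵ / 0.89 = 1.247×10⁻⁵ mol.
Fraction absorbed: 1 − 10^(−1.24) = 0.9425.
Incident photons needed: 1.247×10⁻⁵ / 0.9425 = 1.323×10⁻⁵ mol.
Photon energy: hc/λ = 5.354×10⁻¹⁹ J; per mole, 3.224×10⁵ J mol⁻¹.
Energy required: 1.323×10⁻⁵ × 3.224×10⁵ = 4.265 J.
Time: 4.265 J / 0.00105 W = 4100 s.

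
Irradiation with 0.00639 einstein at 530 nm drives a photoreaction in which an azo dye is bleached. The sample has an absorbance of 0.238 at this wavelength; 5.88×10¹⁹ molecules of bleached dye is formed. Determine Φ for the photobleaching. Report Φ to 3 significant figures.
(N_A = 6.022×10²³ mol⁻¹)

Φ = 0.0362

Product: 5.88×10¹⁹ / 6.022×10²³ = 9.764×10⁻⁵ mol.
Fraction absorbed: 1 − 10^(−0.238) = 0.4219.
Photons absorbed: 0.4219 × 0.00639 = 0.002696 mol.
Φ = 9.764×10⁻⁵ mol / 0.002696 mol photons = 0.0362.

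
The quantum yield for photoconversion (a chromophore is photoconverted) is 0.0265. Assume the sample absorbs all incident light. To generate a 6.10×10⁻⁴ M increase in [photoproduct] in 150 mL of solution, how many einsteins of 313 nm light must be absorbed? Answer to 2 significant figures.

0.0035 einstein

Product: (6.10×10⁻⁴ M)(0.15 L) = 9.150×10⁻⁵ mol.
Photons that must be absorbed: 9.150×10⁻⁵ / 0.0265 = 0.003453 mol.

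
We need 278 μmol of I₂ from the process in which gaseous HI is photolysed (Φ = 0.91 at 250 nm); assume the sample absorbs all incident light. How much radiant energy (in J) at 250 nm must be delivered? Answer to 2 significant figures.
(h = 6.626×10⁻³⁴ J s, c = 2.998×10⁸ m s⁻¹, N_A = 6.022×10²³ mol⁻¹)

Product: 278 μmol = 2.78×10⁻⁴ mol.
Photons that must be absorbed: 2.78×10⁻⁴ / 0.91 = 3.055×10⁻⁴ mol.
Photon energy: hc/λ = 7.946×10⁻¹⁹ J; per mole, 4.785×10⁵ J mol⁻¹.
Energy required: 3.055×10⁻⁴ × 4.785×10⁵ = 150 J.

150 J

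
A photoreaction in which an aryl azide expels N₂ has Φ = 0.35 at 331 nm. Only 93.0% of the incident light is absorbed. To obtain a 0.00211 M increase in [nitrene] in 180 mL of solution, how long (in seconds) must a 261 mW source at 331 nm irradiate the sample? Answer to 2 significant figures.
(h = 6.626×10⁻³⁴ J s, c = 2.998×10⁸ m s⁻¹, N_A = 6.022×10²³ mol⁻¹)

Product: (0.00211 M)(0.18 L) = 3.798×10⁻⁴ mol.
Photons that must be absorbed: 3.798×10⁻⁴ / 0.35 = 0.001085 mol.
Incident photons needed: 0.001085 / 0.930 = 0.001167 mol.
Photon energy: hc/λ = 6.001×10⁻¹⁹ J; per mole, 3.614×10⁵ J mol⁻¹.
Energy required: 0.001167 × 3.614×10⁵ = 421.8 J.
Time: 421.8 J / 0.261 W = 1600 s.

t ≈ 1600 s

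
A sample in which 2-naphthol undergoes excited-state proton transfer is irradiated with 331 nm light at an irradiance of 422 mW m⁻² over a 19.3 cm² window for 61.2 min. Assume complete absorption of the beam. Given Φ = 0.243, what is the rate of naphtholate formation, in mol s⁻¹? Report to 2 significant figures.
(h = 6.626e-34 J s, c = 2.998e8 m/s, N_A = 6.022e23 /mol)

Photon energy at 331 nm: hc/λ = (6.626e-34)(2.998e8)/(331e-9) = 6.001e-19 J.
Energy delivered: (422 mW m⁻²)(19.3e-4 m²)(3672 s) = 2.991 J.
Photons incident: 2.991 / 6.001e-19 = 4.984e18, i.e. 4.984e18/6.022e23 = 8.276e-6 mol.
Product formed: 0.243 × 8.276e-6 = 2.011e-6 mol.
Rate: 2.011e-6 / 3672 s = 5.5e-10 mol s⁻¹.

5.5e-10 mol s⁻¹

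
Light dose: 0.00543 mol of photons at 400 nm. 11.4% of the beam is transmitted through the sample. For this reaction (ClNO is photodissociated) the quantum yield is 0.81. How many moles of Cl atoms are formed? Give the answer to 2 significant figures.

0.0039 mol

Fraction absorbed: 1 − 11.4/100 = 0.8860.
Photons absorbed: 0.8860 × 0.00543 = 0.004811 mol.
Product: Φ × n_abs = 0.81 × 0.004811 = 0.003897 mol.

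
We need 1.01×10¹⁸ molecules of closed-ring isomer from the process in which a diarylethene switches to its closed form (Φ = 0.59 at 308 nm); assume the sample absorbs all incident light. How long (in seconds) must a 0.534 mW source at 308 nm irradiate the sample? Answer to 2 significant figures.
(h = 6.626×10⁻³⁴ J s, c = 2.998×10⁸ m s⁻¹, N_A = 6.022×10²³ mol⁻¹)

t ≈ 2100 s

Product: 1.01×10¹⁸ / 6.022×10²³ = 1.677×10⁻⁶ mol.
Photons that must be absorbed: 1.677×10⁻⁶ / 0.59 = 2.842×10⁻⁶ mol.
Photon energy: hc/λ = 6.450×10⁻¹⁹ J; per mole, 3.884×10⁵ J mol⁻¹.
Energy required: 2.842×10⁻⁶ × 3.884×10⁵ = 1.104 J.
Time: 1.104 J / 0.000534 W = 2100 s.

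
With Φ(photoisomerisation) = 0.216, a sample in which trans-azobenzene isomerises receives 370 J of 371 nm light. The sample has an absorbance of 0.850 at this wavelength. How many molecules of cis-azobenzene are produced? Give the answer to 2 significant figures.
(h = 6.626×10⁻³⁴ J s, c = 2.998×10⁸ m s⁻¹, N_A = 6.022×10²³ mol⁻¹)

Photon energy at 371 nm: hc/λ = (6.626×10⁻³⁴)(2.998×10⁸)/(371×10⁻⁹) = 5.354×10⁻¹⁹ J.
Photons incident: 370 / 5.354×10⁻¹⁹ = 6.911×10²⁰, i.e. 6.911×10²⁰/6.022×10²³ = 0.001148 mol.
Fraction absorbed: 1 − 10^(−0.850) = 0.8587.
Photons absorbed: 0.8587 × 0.001148 = 9.858×10⁻⁴ mol.
Product: Φ × n_abs = 0.216 × 9.858×10⁻⁴ = 2.129×10⁻⁴ mol.
As a count: 2.129×10⁻⁴ × 6.022×10²³ = 1.3×10²⁰.

1.3×10²⁰ molecules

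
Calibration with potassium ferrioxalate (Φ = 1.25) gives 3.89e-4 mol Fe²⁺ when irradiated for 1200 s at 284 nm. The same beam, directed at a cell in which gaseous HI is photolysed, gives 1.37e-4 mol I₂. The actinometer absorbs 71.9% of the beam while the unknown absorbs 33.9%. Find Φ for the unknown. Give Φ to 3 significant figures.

Photons absorbed by the actinometer: 3.89e-4 / 1.25 = 3.112e-4 mol.
Incident flux: 3.112e-4 / 0.719 = 4.328e-4 einstein.
Absorbed by unknown: 0.339 × 4.328e-4 = 1.467e-4 mol.
Φ(unknown) = 1.37e-4 / 1.467e-4 = 0.934.

Φ = 0.934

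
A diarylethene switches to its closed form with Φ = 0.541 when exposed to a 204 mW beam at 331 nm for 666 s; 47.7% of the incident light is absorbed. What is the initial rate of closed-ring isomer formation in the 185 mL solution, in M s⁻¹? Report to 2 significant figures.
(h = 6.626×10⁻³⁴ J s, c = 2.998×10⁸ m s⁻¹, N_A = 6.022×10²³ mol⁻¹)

7.9×10⁻⁷ M s⁻¹

Photon energy at 331 nm: hc/λ = (6.626×10⁻³⁴)(2.998×10⁸)/(331×10⁻⁹) = 6.001×10⁻¹⁹ J.
Energy delivered: (204 mW)(666 s) = 135.9 J.
Photons incident: 135.9 / 6.001×10⁻¹⁹ = 2.265×10²⁰, i.e. 2.265×10²⁰/6.022×10²³ = 3.761×10⁻⁴ mol.
Photons absorbed: 0.477 × 3.761×10⁻⁴ = 1.794×10⁻⁴ mol.
Product formed: 0.541 × 1.794×10⁻⁴ = 9.706×10⁻⁵ mol.
Rate: 9.706×10⁻⁵ mol / (666 s × 0.185 L) = 7.9×10⁻⁷ M s⁻¹.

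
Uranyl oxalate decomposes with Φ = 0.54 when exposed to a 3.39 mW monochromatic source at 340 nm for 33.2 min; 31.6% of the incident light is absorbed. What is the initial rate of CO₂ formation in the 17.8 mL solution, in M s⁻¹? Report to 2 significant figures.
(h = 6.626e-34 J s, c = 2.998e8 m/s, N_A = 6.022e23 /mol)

Photon energy at 340 nm: hc/λ = (6.626e-34)(2.998e8)/(340e-9) = 5.843e-19 J.
Energy delivered: (3.39 mW)(1992 s) = 6.753 J.
Photons incident: 6.753 / 5.843e-19 = 1.156e19, i.e. 1.156e19/6.022e23 = 1.920e-5 mol.
Photons absorbed: 0.316 × 1.920e-5 = 6.067e-6 mol.
Product formed: 0.54 × 6.067e-6 = 3.276e-6 mol.
Rate: 3.276e-6 mol / (1992 s × 0.0178 L) = 9.2e-8 M s⁻¹.

9.2e-8 M s⁻¹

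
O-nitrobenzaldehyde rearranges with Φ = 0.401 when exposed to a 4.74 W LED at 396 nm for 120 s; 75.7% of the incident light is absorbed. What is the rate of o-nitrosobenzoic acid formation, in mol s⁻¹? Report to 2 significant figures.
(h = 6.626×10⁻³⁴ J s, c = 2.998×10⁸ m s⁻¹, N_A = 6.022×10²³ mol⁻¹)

Photon energy at 396 nm: hc/λ = (6.626×10⁻³⁴)(2.998×10⁸)/(396×10⁻⁹) = 5.016×10⁻¹⁹ J.
Energy delivered: (4.74 W)(120 s) = 568.8 J.
Photons incident: 568.8 / 5.016×10⁻¹⁹ = 1.134×10²¹, i.e. 1.134×10²¹/6.022×10²³ = 0.001883 mol.
Photons absorbed: 0.757 × 0.001883 = 0.001425 mol.
Product formed: 0.401 × 0.001425 = 5.714×10⁻⁴ mol.
Rate: 5.714×10⁻⁴ / 120 s = 4.8×10⁻⁶ mol s⁻¹.

4.8×10⁻⁶ mol s⁻¹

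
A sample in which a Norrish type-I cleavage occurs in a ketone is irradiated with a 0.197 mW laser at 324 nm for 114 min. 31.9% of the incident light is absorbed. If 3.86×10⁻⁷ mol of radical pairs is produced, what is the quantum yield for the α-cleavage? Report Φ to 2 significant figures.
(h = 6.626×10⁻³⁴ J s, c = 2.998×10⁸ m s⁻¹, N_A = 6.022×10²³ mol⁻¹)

Φ = 0.33

Photon energy at 324 nm: hc/λ = (6.626×10⁻³⁴)(2.998×10⁸)/(324×10⁻⁹) = 6.131×10⁻¹⁹ J.
Energy delivered: (0.197 mW)(6840 s) = 1.347 J.
Photons incident: 1.347 / 6.131×10⁻¹⁹ = 2.197×10¹⁸, i.e. 2.197×10¹⁸/6.022×10²³ = 3.648×10⁻⁶ mol.
Photons absorbed: 0.319 × 3.648×10⁻⁶ = 1.164×10⁻⁶ mol.
Φ = 3.86×10⁻⁷ mol / 1.164×10⁻⁶ mol photons = 0.33.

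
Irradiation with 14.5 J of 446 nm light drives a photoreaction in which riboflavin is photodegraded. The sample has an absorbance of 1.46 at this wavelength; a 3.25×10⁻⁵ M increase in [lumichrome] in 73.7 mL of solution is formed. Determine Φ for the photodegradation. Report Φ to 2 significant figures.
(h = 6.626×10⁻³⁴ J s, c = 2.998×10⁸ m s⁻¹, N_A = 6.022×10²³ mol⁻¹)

Φ = 0.046

Product: (3.25×10⁻⁵ M)(0.0737 L) = 2.395×10⁻⁶ mol.
Photon energy at 446 nm: hc/λ = (6.626×10⁻³⁴)(2.998×10⁸)/(446×10⁻⁹) = 4.454×10⁻¹⁹ J.
Photons incident: 14.5 / 4.454×10⁻¹⁹ = 3.256×10¹⁹, i.e. 3.256×10¹⁹/6.022×10²³ = 5.407×10⁻⁵ mol.
Fraction absorbed: 1 − 10^(−1.46) = 0.9653.
Photons absorbed: 0.9653 × 5.407×10⁻⁵ = 5.219×10⁻⁵ mol.
Φ = 2.395×10⁻⁶ mol / 5.219×10⁻⁵ mol photons = 0.046.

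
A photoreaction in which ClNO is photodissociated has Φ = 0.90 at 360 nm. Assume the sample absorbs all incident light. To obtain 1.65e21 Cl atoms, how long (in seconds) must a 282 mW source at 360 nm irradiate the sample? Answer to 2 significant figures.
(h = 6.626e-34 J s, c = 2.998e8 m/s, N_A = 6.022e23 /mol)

t ≈ 3600 s

Product: 1.65e21 / 6.022e23 = 0.002740 mol.
Photons that must be absorbed: 0.002740 / 0.90 = 0.003044 mol.
Photon energy: hc/λ = 5.518e-19 J; per mole, 3.323e5 J mol⁻¹.
Energy required: 0.003044 × 3.323e5 = 1012 J.
Time: 1012 J / 0.282 W = 3600 s.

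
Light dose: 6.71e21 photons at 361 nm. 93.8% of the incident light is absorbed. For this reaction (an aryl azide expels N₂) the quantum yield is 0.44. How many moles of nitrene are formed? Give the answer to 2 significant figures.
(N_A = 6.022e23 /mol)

0.0046 mol

Moles of photons: 6.71e21 / 6.022e23 = 0.01114 mol.
Photons absorbed: 0.938 × 0.01114 = 0.01045 mol.
Product: Φ × n_abs = 0.44 × 0.01045 = 0.004598 mol.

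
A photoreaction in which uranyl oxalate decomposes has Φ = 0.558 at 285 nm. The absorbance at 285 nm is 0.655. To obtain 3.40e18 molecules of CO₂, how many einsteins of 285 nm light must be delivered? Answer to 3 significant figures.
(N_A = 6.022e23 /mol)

Product: 3.40e18 / 6.022e23 = 5.646e-6 mol.
Photons that must be absorbed: 5.646e-6 / 0.558 = 1.012e-5 mol.
Fraction absorbed: 1 − 10^(−0.655) = 0.7787.
Incident photons needed: 1.012e-5 / 0.7787 = 1.300e-5 mol.

1.30e-5 einstein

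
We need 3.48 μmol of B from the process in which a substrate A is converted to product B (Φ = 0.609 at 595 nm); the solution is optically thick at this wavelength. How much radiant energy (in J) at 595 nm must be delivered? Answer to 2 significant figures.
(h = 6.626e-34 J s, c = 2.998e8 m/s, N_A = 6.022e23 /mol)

Product: 3.48 μmol = 3.48e-6 mol.
Photons that must be absorbed: 3.48e-6 / 0.609 = 5.714e-6 mol.
Photon energy: hc/λ = 3.339e-19 J; per mole, 2.011e5 J mol⁻¹.
Energy required: 5.714e-6 × 2.011e5 = 1.1 J.

1.1 J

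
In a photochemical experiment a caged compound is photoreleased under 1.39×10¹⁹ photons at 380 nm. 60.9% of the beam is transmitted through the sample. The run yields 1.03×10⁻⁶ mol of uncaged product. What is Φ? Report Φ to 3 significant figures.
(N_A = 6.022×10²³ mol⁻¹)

Moles of photons: 1.39×10¹⁹ / 6.022×10²³ = 2.308×10⁻⁵ mol.
Fraction absorbed: 1 − 60.9/100 = 0.3910.
Photons absorbed: 0.3910 × 2.308×10⁻⁵ = 9.024×10⁻⁶ mol.
Φ = 1.03×10⁻⁶ mol / 9.024×10⁻⁶ mol photons = 0.114.

Φ = 0.114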